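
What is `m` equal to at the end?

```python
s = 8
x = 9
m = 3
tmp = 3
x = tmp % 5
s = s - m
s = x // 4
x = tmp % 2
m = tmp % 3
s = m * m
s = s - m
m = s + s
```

0

x = 3%5 = 3
s = 8-3 = 5
s = 3//4 = 0
x = 3%2 = 1
m = 3%3 = 0
s = 0*0 = 0
s = 0-0 = 0
m = 0+0 = 0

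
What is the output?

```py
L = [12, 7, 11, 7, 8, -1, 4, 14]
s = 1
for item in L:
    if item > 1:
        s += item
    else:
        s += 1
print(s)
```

item=12: >1, s = 1+12 = 13
item=7: >1, s = 13+7 = 20
item=11: >1, s = 20+11 = 31
item=7: >1, s = 31+7 = 38
item=8: >1, s = 38+8 = 46
item=-1: not >1, s = 46+1 = 47
item=4: >1, s = 47+4 = 51
item=14: >1, s = 51+14 = 65

65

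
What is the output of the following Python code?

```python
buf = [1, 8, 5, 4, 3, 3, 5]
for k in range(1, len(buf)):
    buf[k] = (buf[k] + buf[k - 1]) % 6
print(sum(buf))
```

14

k=1: buf[1] = (8+1)%6 = 3 → [1, 3, 5, 4, 3, 3, 5]
k=2: buf[2] = (5+3)%6 = 2 → [1, 3, 2, 4, 3, 3, 5]
k=3: buf[3] = (4+2)%6 = 0 → [1, 3, 2, 0, 3, 3, 5]
k=4: buf[4] = (3+0)%6 = 3 → [1, 3, 2, 0, 3, 3, 5]
k=5: buf[5] = (3+3)%6 = 0 → [1, 3, 2, 0, 3, 0, 5]
k=6: buf[6] = (5+0)%6 = 5 → [1, 3, 2, 0, 3, 0, 5]
sum = 14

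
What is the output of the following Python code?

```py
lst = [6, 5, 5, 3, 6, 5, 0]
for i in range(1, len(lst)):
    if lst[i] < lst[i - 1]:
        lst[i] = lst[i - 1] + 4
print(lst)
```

i=1: 5<6, lst[1] = 6+4 = 10 → [6, 10, 5, 3, 6, 5, 0]
i=2: 5<10, lst[2] = 10+4 = 14 → [6, 10, 14, 3, 6, 5, 0]
i=3: 3<14, lst[3] = 14+4 = 18 → [6, 10, 14, 18, 6, 5, 0]
i=4: 6<18, lst[4] = 18+4 = 22 → [6, 10, 14, 18, 22, 5, 0]
i=5: 5<22, lst[5] = 22+4 = 26 → [6, 10, 14, 18, 22, 26, 0]
i=6: 0<26, lst[6] = 26+4 = 30 → [6, 10, 14, 18, 22, 26, 30]

[6, 10, 14, 18, 22, 26, 30]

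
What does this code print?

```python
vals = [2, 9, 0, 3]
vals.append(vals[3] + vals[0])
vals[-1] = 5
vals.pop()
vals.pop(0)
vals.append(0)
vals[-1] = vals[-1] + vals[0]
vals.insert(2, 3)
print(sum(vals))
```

24

append vals[3]+vals[0] = 3+2 = 5 → [2, 9, 0, 3, 5]
vals[-1] = 5 → [2, 9, 0, 3, 5]
pop() removes 5 → [2, 9, 0, 3]
pop(0) removes 2 → [9, 0, 3]
append 0 → [9, 0, 3, 0]
vals[-1] = vals[-1]+vals[0] = 0+9 = 9 → [9, 0, 3, 9]
insert 3 at 2 → [9, 0, 3, 3, 9]
sum = 24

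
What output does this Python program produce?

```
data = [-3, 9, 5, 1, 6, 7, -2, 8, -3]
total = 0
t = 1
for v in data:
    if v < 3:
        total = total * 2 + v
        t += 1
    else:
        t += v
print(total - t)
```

v=-3: <3, total = 0*2+(-3) = -3; t=2
v=9: not <3; t=11
v=5: not <3; t=16
v=1: <3, total = (-3)*2+1 = -5; t=17
v=6: not <3; t=23
v=7: not <3; t=30
v=-2: <3, total = (-5)*2+(-2) = -12; t=31
v=8: not <3; t=39
v=-3: <3, total = (-12)*2+(-3) = -27; t=40
total-t = (-27)-40 = -67

-67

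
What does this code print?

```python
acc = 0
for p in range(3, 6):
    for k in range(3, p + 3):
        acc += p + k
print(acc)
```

p=3,k=3: acc = 0+6 = 6
p=3,k=4: acc = 6+7 = 13
p=3,k=5: acc = 13+8 = 21
p=4,k=3: acc = 21+7 = 28
p=4,k=4: acc = 28+8 = 36
p=4,k=5: acc = 36+9 = 45
p=4,k=6: acc = 45+10 = 55
p=5,k=3: acc = 55+8 = 63
p=5,k=4: acc = 63+9 = 72
p=5,k=5: acc = 72+10 = 82
p=5,k=6: acc = 82+11 = 93
p=5,k=7: acc = 93+12 = 105

105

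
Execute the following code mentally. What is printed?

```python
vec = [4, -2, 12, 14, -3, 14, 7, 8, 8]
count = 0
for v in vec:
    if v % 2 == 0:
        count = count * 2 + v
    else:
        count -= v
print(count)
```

v=4: even, count = 0*2+4 = 4
v=-2: even, count = 4*2+(-2) = 6
v=12: even, count = 6*2+12 = 24
v=14: even, count = 24*2+14 = 62
v=-3: not even, count = 62-(-3) = 65
v=14: even, count = 65*2+14 = 144
v=7: not even, count = 144-7 = 137
v=8: even, count = 137*2+8 = 282
v=8: even, count = 282*2+8 = 572

572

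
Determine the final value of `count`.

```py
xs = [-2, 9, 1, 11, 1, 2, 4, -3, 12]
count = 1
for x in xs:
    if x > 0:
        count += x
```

41

x=-2: not >0
x=9: >0, count = 1+9 = 10
x=1: >0, count = 10+1 = 11
x=11: >0, count = 11+11 = 22
x=1: >0, count = 22+1 = 23
x=2: >0, count = 23+2 = 25
x=4: >0, count = 25+4 = 29
x=-3: not >0
x=12: >0, count = 29+12 = 41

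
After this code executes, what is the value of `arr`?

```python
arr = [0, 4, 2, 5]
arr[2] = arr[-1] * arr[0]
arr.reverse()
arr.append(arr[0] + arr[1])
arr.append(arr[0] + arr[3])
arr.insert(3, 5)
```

arr[2] = arr[-1]*arr[0] = 5*0 = 0 → [0, 4, 0, 5]
reverse → [5, 0, 4, 0]
append arr[0]+arr[1] = 5+0 = 5 → [5, 0, 4, 0, 5]
append arr[0]+arr[3] = 5+0 = 5 → [5, 0, 4, 0, 5, 5]
insert 5 at 3 → [5, 0, 4, 5, 0, 5, 5]

[5, 0, 4, 5, 0, 5, 5]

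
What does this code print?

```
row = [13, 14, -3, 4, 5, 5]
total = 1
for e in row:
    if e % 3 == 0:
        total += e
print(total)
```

-2

e=13: not %3==0
e=14: not %3==0
e=-3: %3==0, total = 1+(-3) = -2
e=4: not %3==0
e=5: not %3==0
e=5: not %3==0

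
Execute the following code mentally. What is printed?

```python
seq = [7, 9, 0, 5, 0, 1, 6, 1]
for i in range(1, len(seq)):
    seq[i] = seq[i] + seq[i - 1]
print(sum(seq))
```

i=1: seq[1] = 9+7 = 16 → [7, 16, 0, 5, 0, 1, 6, 1]
i=2: seq[2] = 0+16 = 16 → [7, 16, 16, 5, 0, 1, 6, 1]
i=3: seq[3] = 5+16 = 21 → [7, 16, 16, 21, 0, 1, 6, 1]
i=4: seq[4] = 0+21 = 21 → [7, 16, 16, 21, 21, 1, 6, 1]
i=5: seq[5] = 1+21 = 22 → [7, 16, 16, 21, 21, 22, 6, 1]
i=6: seq[6] = 6+22 = 28 → [7, 16, 16, 21, 21, 22, 28, 1]
i=7: seq[7] = 1+28 = 29 → [7, 16, 16, 21, 21, 22, 28, 29]
sum = 160

160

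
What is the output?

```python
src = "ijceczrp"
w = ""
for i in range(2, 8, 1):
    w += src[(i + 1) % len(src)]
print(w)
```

i=2: add src[3]='e' → 'e'
i=3: add src[4]='c' → 'ec'
i=4: add src[5]='z' → 'ecz'
i=5: add src[6]='r' → 'eczr'
i=6: add src[7]='p' → 'eczrp'
i=7: add src[0]='i' → 'eczrpi'

eczrpi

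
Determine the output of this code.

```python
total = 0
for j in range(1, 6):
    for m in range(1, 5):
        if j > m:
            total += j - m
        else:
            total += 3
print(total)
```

50

j=1,m=1: not 1>1, total = 0+3 = 3
j=1,m=2: not 1>2, total = 3+3 = 6
j=1,m=3: not 1>3, total = 6+3 = 9
j=1,m=4: not 1>4, total = 9+3 = 12
j=2,m=1: 2>1, total = 12+1 = 13
j=2,m=2: not 2>2, total = 13+3 = 16
j=2,m=3: not 2>3, total = 16+3 = 19
j=2,m=4: not 2>4, total = 19+3 = 22
j=3,m=1: 3>1, total = 22+2 = 24
j=3,m=2: 3>2, total = 24+1 = 25
j=3,m=3: not 3>3, total = 25+3 = 28
j=3,m=4: not 3>4, total = 28+3 = 31
j=4,m=1: 4>1, total = 31+3 = 34
j=4,m=2: 4>2, total = 34+2 = 36
j=4,m=3: 4>3, total = 36+1 = 37
j=4,m=4: not 4>4, total = 37+3 = 40
j=5,m=1: 5>1, total = 40+4 = 44
j=5,m=2: 5>2, total = 44+3 = 47
j=5,m=3: 5>3, total = 47+2 = 49
j=5,m=4: 5>4, total = 49+1 = 50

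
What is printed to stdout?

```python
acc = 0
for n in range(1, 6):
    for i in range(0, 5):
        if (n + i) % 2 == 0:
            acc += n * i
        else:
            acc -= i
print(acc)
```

46

n=1,i=0: odd sum, acc = 0-0 = 0
n=1,i=1: even sum, acc = 0+1 = 1
n=1,i=2: odd sum, acc = 1-2 = -1
n=1,i=3: even sum, acc = (-1)+3 = 2
n=1,i=4: odd sum, acc = 2-4 = -2
n=2,i=0: even sum, acc = (-2)+0 = -2
n=2,i=1: odd sum, acc = (-2)-1 = -3
n=2,i=2: even sum, acc = (-3)+4 = 1
n=2,i=3: odd sum, acc = 1-3 = -2
n=2,i=4: even sum, acc = (-2)+8 = 6
n=3,i=0: odd sum, acc = 6-0 = 6
n=3,i=1: even sum, acc = 6+3 = 9
n=3,i=2: odd sum, acc = 9-2 = 7
n=3,i=3: even sum, acc = 7+9 = 16
n=3,i=4: odd sum, acc = 16-4 = 12
n=4,i=0: even sum, acc = 12+0 = 12
n=4,i=1: odd sum, acc = 12-1 = 11
n=4,i=2: even sum, acc = 11+8 = 19
n=4,i=3: odd sum, acc = 19-3 = 16
n=4,i=4: even sum, acc = 16+16 = 32
n=5,i=0: odd sum, acc = 32-0 = 32
n=5,i=1: even sum, acc = 32+5 = 37
n=5,i=2: odd sum, acc = 37-2 = 35
n=5,i=3: even sum, acc = 35+15 = 50
n=5,i=4: odd sum, acc = 50-4 = 46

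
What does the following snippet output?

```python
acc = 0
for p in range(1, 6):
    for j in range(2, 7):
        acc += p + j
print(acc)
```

p=1,j=2: acc = 0+3 = 3
p=1,j=3: acc = 3+4 = 7
p=1,j=4: acc = 7+5 = 12
p=1,j=5: acc = 12+6 = 18
p=1,j=6: acc = 18+7 = 25
p=2,j=2: acc = 25+4 = 29
p=2,j=3: acc = 29+5 = 34
p=2,j=4: acc = 34+6 = 40
p=2,j=5: acc = 40+7 = 47
p=2,j=6: acc = 47+8 = 55
p=3,j=2: acc = 55+5 = 60
p=3,j=3: acc = 60+6 = 66
p=3,j=4: acc = 66+7 = 73
p=3,j=5: acc = 73+8 = 81
p=3,j=6: acc = 81+9 = 90
p=4,j=2: acc = 90+6 = 96
p=4,j=3: acc = 96+7 = 103
p=4,j=4: acc = 103+8 = 111
p=4,j=5: acc = 111+9 = 120
p=4,j=6: acc = 120+10 = 130
p=5,j=2: acc = 130+7 = 137
p=5,j=3: acc = 137+8 = 145
p=5,j=4: acc = 145+9 = 154
p=5,j=5: acc = 154+10 = 164
p=5,j=6: acc = 164+11 = 175

175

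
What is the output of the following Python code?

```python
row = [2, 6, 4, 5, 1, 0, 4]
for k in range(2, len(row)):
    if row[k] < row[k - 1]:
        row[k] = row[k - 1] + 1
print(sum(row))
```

k=2: 4<6, row[2] = 6+1 = 7 → [2, 6, 7, 5, 1, 0, 4]
k=3: 5<7, row[3] = 7+1 = 8 → [2, 6, 7, 8, 1, 0, 4]
k=4: 1<8, row[4] = 8+1 = 9 → [2, 6, 7, 8, 9, 0, 4]
k=5: 0<9, row[5] = 9+1 = 10 → [2, 6, 7, 8, 9, 10, 4]
k=6: 4<10, row[6] = 10+1 = 11 → [2, 6, 7, 8, 9, 10, 11]
sum = 53

53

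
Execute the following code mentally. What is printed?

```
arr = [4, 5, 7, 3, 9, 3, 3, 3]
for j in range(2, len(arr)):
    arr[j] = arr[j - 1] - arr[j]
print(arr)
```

j=2: arr[2] = 5-7 = -2 → [4, 5, -2, 3, 9, 3, 3, 3]
j=3: arr[3] = (-2)-3 = -5 → [4, 5, -2, -5, 9, 3, 3, 3]
j=4: arr[4] = (-5)-9 = -14 → [4, 5, -2, -5, -14, 3, 3, 3]
j=5: arr[5] = (-14)-3 = -17 → [4, 5, -2, -5, -14, -17, 3, 3]
j=6: arr[6] = (-17)-3 = -20 → [4, 5, -2, -5, -14, -17, -20, 3]
j=7: arr[7] = (-20)-3 = -23 → [4, 5, -2, -5, -14, -17, -20, -23]

[4, 5, -2, -5, -14, -17, -20, -23]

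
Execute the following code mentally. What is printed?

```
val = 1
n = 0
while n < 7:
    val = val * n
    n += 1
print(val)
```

n=0: val = 1*0 = 0
n=1: val = 0*1 = 0
n=2: val = 0*2 = 0
n=3: val = 0*3 = 0
n=4: val = 0*4 = 0
n=5: val = 0*5 = 0
n=6: val = 0*6 = 0

0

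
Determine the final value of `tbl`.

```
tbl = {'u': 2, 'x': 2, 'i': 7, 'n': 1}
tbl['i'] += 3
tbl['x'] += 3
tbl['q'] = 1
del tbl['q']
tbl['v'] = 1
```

{'u': 2, 'x': 5, 'i': 10, 'n': 1, 'v': 1}

tbl['i'] = 7+3 = 10 → {'u': 2, 'x': 2, 'i': 10, 'n': 1}
tbl['x'] = 2+3 = 5 → {'u': 2, 'x': 5, 'i': 10, 'n': 1}
tbl['q'] = 1 → {'u': 2, 'x': 5, 'i': 10, 'n': 1, 'q': 1}
del 'q' → {'u': 2, 'x': 5, 'i': 10, 'n': 1}
tbl['v'] = 1 → {'u': 2, 'x': 5, 'i': 10, 'n': 1, 'v': 1}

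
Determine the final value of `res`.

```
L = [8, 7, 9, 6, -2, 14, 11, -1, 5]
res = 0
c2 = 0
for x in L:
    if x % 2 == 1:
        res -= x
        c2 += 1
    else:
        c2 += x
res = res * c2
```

x=8: not odd; c2=8
x=7: odd, res = 0-7 = -7; c2=9
x=9: odd, res = (-7)-9 = -16; c2=10
x=6: not odd; c2=16
x=-2: not odd; c2=14
x=14: not odd; c2=28
x=11: odd, res = (-16)-11 = -27; c2=29
x=-1: odd, res = (-27)-(-1) = -26; c2=30
x=5: odd, res = (-26)-5 = -31; c2=31
res*c2 = (-31)*31 = -961

-961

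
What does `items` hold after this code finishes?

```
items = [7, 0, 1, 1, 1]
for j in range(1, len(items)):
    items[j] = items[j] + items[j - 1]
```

[7, 7, 8, 9, 10]

j=1: items[1] = 0+7 = 7 → [7, 7, 1, 1, 1]
j=2: items[2] = 1+7 = 8 → [7, 7, 8, 1, 1]
j=3: items[3] = 1+8 = 9 → [7, 7, 8, 9, 1]
j=4: items[4] = 1+9 = 10 → [7, 7, 8, 9, 10]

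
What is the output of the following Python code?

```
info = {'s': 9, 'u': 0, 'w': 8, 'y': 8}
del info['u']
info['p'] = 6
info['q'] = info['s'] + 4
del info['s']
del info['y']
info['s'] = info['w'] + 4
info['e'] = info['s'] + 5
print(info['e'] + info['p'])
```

23

del 'u' → {'s': 9, 'w': 8, 'y': 8}
info['p'] = 6 → {'s': 9, 'w': 8, 'y': 8, 'p': 6}
info['q'] = info['s']+4 = 13 → {'s': 9, 'w': 8, 'y': 8, 'p': 6, 'q': 13}
del 's' → {'w': 8, 'y': 8, 'p': 6, 'q': 13}
del 'y' → {'w': 8, 'p': 6, 'q': 13}
info['s'] = info['w']+4 = 12 → {'w': 8, 'p': 6, 'q': 13, 's': 12}
info['e'] = info['s']+5 = 17 → {'w': 8, 'p': 6, 'q': 13, 's': 12, 'e': 17}
info['e']+info['p'] = 17+6 = 23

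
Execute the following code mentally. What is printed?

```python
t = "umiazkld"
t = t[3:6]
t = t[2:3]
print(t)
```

k

slice [3:6] → 'azk'
slice [2:3] → 'k'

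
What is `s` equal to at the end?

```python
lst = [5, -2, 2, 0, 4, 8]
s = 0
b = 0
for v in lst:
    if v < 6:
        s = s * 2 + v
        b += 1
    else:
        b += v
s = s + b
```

v=5: <6, s = 0*2+5 = 5; b=1
v=-2: <6, s = 5*2+(-2) = 8; b=2
v=2: <6, s = 8*2+2 = 18; b=3
v=0: <6, s = 18*2+0 = 36; b=4
v=4: <6, s = 36*2+4 = 76; b=5
v=8: not <6; b=13
s+b = 76+13 = 89

89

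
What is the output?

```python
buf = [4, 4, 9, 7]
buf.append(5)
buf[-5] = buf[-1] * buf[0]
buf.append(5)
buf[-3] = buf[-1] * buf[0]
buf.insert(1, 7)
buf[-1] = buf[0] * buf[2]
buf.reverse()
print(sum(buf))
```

append 5 → [4, 4, 9, 7, 5]
buf[-5] = buf[-1]*buf[0] = 5*4 = 20 → [20, 4, 9, 7, 5]
append 5 → [20, 4, 9, 7, 5, 5]
buf[-3] = buf[-1]*buf[0] = 5*20 = 100 → [20, 4, 9, 100, 5, 5]
insert 7 at 1 → [20, 7, 4, 9, 100, 5, 5]
buf[-1] = buf[0]*buf[2] = 20*4 = 80 → [20, 7, 4, 9, 100, 5, 80]
reverse → [80, 5, 100, 9, 4, 7, 20]
sum = 225

225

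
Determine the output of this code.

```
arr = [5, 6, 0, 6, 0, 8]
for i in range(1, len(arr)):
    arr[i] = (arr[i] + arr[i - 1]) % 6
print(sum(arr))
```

i=1: arr[1] = (6+5)%6 = 5 → [5, 5, 0, 6, 0, 8]
i=2: arr[2] = (0+5)%6 = 5 → [5, 5, 5, 6, 0, 8]
i=3: arr[3] = (6+5)%6 = 5 → [5, 5, 5, 5, 0, 8]
i=4: arr[4] = (0+5)%6 = 5 → [5, 5, 5, 5, 5, 8]
i=5: arr[5] = (8+5)%6 = 1 → [5, 5, 5, 5, 5, 1]
sum = 26

26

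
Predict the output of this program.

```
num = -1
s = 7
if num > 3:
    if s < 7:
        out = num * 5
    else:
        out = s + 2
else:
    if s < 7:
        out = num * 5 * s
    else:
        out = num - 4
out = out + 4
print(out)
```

-1

num=-1, s=7
num > 3 is False; s < 7 is False
→ out = num - 4 = -5
out = (-5)+4 = -1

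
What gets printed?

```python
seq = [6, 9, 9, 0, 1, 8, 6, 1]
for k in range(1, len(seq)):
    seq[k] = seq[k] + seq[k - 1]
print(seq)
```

k=1: seq[1] = 9+6 = 15 → [6, 15, 9, 0, 1, 8, 6, 1]
k=2: seq[2] = 9+15 = 24 → [6, 15, 24, 0, 1, 8, 6, 1]
k=3: seq[3] = 0+24 = 24 → [6, 15, 24, 24, 1, 8, 6, 1]
k=4: seq[4] = 1+24 = 25 → [6, 15, 24, 24, 25, 8, 6, 1]
k=5: seq[5] = 8+25 = 33 → [6, 15, 24, 24, 25, 33, 6, 1]
k=6: seq[6] = 6+33 = 39 → [6, 15, 24, 24, 25, 33, 39, 1]
k=7: seq[7] = 1+39 = 40 → [6, 15, 24, 24, 25, 33, 39, 40]

[6, 15, 24, 24, 25, 33, 39, 40]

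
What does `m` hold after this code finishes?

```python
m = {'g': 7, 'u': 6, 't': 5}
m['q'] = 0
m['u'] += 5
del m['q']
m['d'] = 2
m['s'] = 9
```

m['q'] = 0 → {'g': 7, 'u': 6, 't': 5, 'q': 0}
m['u'] = 6+5 = 11 → {'g': 7, 'u': 11, 't': 5, 'q': 0}
del 'q' → {'g': 7, 'u': 11, 't': 5}
m['d'] = 2 → {'g': 7, 'u': 11, 't': 5, 'd': 2}
m['s'] = 9 → {'g': 7, 'u': 11, 't': 5, 'd': 2, 's': 9}

{'g': 7, 'u': 11, 't': 5, 'd': 2, 's': 9}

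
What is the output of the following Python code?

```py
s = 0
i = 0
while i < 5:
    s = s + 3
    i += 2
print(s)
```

9

i=0: s = 0+3 = 3
i=2: s = 3+3 = 6
i=4: s = 6+3 = 9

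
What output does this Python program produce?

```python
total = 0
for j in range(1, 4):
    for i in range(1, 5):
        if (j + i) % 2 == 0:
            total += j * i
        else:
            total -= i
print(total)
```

12

j=1,i=1: even sum, total = 0+1 = 1
j=1,i=2: odd sum, total = 1-2 = -1
j=1,i=3: even sum, total = (-1)+3 = 2
j=1,i=4: odd sum, total = 2-4 = -2
j=2,i=1: odd sum, total = (-2)-1 = -3
j=2,i=2: even sum, total = (-3)+4 = 1
j=2,i=3: odd sum, total = 1-3 = -2
j=2,i=4: even sum, total = (-2)+8 = 6
j=3,i=1: even sum, total = 6+3 = 9
j=3,i=2: odd sum, total = 9-2 = 7
j=3,i=3: even sum, total = 7+9 = 16
j=3,i=4: odd sum, total = 16-4 = 12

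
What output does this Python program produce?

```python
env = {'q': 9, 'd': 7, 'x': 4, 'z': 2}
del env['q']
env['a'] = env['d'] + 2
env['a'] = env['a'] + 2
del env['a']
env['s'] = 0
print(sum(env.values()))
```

13

del 'q' → {'d': 7, 'x': 4, 'z': 2}
env['a'] = env['d']+2 = 9 → {'d': 7, 'x': 4, 'z': 2, 'a': 9}
env['a'] = env['a']+2 = 11 → {'d': 7, 'x': 4, 'z': 2, 'a': 11}
del 'a' → {'d': 7, 'x': 4, 'z': 2}
env['s'] = 0 → {'d': 7, 'x': 4, 'z': 2, 's': 0}
sum of values = 13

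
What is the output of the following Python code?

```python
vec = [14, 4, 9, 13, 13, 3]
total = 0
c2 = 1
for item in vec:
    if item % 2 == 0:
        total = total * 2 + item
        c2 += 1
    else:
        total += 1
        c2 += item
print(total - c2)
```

item=14: even, total = 0*2+14 = 14; c2=2
item=4: even, total = 14*2+4 = 32; c2=3
item=9: not even, total = 32+1 = 33; c2=12
item=13: not even, total = 33+1 = 34; c2=25
item=13: not even, total = 34+1 = 35; c2=38
item=3: not even, total = 35+1 = 36; c2=41
total-c2 = 36-41 = -5

-5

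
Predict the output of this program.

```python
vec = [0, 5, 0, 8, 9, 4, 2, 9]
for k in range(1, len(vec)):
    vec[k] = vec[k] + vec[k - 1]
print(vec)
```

[0, 5, 5, 13, 22, 26, 28, 37]

k=1: vec[1] = 5+0 = 5 → [0, 5, 0, 8, 9, 4, 2, 9]
k=2: vec[2] = 0+5 = 5 → [0, 5, 5, 8, 9, 4, 2, 9]
k=3: vec[3] = 8+5 = 13 → [0, 5, 5, 13, 9, 4, 2, 9]
k=4: vec[4] = 9+13 = 22 → [0, 5, 5, 13, 22, 4, 2, 9]
k=5: vec[5] = 4+22 = 26 → [0, 5, 5, 13, 22, 26, 2, 9]
k=6: vec[6] = 2+26 = 28 → [0, 5, 5, 13, 22, 26, 28, 9]
k=7: vec[7] = 9+28 = 37 → [0, 5, 5, 13, 22, 26, 28, 37]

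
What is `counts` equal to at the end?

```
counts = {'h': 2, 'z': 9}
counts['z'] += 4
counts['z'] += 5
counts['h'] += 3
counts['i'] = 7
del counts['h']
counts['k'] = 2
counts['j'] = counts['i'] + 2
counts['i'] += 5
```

{'z': 18, 'i': 12, 'k': 2, 'j': 9}

counts['z'] = 9+4 = 13 → {'h': 2, 'z': 13}
counts['z'] = 13+5 = 18 → {'h': 2, 'z': 18}
counts['h'] = 2+3 = 5 → {'h': 5, 'z': 18}
counts['i'] = 7 → {'h': 5, 'z': 18, 'i': 7}
del 'h' → {'z': 18, 'i': 7}
counts['k'] = 2 → {'z': 18, 'i': 7, 'k': 2}
counts['j'] = counts['i']+2 = 9 → {'z': 18, 'i': 7, 'k': 2, 'j': 9}
counts['i'] = 7+5 = 12 → {'z': 18, 'i': 12, 'k': 2, 'j': 9}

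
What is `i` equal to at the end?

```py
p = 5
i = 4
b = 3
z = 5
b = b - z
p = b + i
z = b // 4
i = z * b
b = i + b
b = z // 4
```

b = 3-5 = -2
p = (-2)+4 = 2
z = (-2)//4 = -1
i = (-1)*(-2) = 2
b = 2+(-2) = 0
b = (-1)//4 = -1

2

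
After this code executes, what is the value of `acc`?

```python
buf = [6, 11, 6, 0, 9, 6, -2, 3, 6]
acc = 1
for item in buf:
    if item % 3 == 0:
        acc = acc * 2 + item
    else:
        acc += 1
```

item=6: %3==0, acc = 1*2+6 = 8
item=11: not %3==0, acc = 8+1 = 9
item=6: %3==0, acc = 9*2+6 = 24
item=0: %3==0, acc = 24*2+0 = 48
item=9: %3==0, acc = 48*2+9 = 105
item=6: %3==0, acc = 105*2+6 = 216
item=-2: not %3==0, acc = 216+1 = 217
item=3: %3==0, acc = 217*2+3 = 437
item=6: %3==0, acc = 437*2+6 = 880

880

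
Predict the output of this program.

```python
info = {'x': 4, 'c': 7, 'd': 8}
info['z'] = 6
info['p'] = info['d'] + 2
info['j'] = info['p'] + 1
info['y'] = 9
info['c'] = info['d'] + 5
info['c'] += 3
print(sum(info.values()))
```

info['z'] = 6 → {'x': 4, 'c': 7, 'd': 8, 'z': 6}
info['p'] = info['d']+2 = 10 → {'x': 4, 'c': 7, 'd': 8, 'z': 6, 'p': 10}
info['j'] = info['p']+1 = 11 → {'x': 4, 'c': 7, 'd': 8, 'z': 6, 'p': 10, 'j': 11}
info['y'] = 9 → {'x': 4, 'c': 7, 'd': 8, 'z': 6, 'p': 10, 'j': 11, 'y': 9}
info['c'] = info['d']+5 = 13 → {'x': 4, 'c': 13, 'd': 8, 'z': 6, 'p': 10, 'j': 11, 'y': 9}
info['c'] = 13+3 = 16 → {'x': 4, 'c': 16, 'd': 8, 'z': 6, 'p': 10, 'j': 11, 'y': 9}
sum of values = 64

64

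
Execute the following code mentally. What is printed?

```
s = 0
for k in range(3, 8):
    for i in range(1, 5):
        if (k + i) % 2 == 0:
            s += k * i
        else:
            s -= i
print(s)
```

k=3,i=1: even sum, s = 0+3 = 3
k=3,i=2: odd sum, s = 3-2 = 1
k=3,i=3: even sum, s = 1+9 = 10
k=3,i=4: odd sum, s = 10-4 = 6
k=4,i=1: odd sum, s = 6-1 = 5
k=4,i=2: even sum, s = 5+8 = 13
k=4,i=3: odd sum, s = 13-3 = 10
k=4,i=4: even sum, s = 10+16 = 26
k=5,i=1: even sum, s = 26+5 = 31
k=5,i=2: odd sum, s = 31-2 = 29
k=5,i=3: even sum, s = 29+15 = 44
k=5,i=4: odd sum, s = 44-4 = 40
k=6,i=1: odd sum, s = 40-1 = 39
k=6,i=2: even sum, s = 39+12 = 51
k=6,i=3: odd sum, s = 51-3 = 48
k=6,i=4: even sum, s = 48+24 = 72
k=7,i=1: even sum, s = 72+7 = 79
k=7,i=2: odd sum, s = 79-2 = 77
k=7,i=3: even sum, s = 77+21 = 98
k=7,i=4: odd sum, s = 98-4 = 94

94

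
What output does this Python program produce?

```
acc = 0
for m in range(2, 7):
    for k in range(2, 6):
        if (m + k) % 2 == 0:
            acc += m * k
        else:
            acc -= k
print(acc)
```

100

m=2,k=2: even sum, acc = 0+4 = 4
m=2,k=3: odd sum, acc = 4-3 = 1
m=2,k=4: even sum, acc = 1+8 = 9
m=2,k=5: odd sum, acc = 9-5 = 4
m=3,k=2: odd sum, acc = 4-2 = 2
m=3,k=3: even sum, acc = 2+9 = 11
m=3,k=4: odd sum, acc = 11-4 = 7
m=3,k=5: even sum, acc = 7+15 = 22
m=4,k=2: even sum, acc = 22+8 = 30
m=4,k=3: odd sum, acc = 30-3 = 27
m=4,k=4: even sum, acc = 27+16 = 43
m=4,k=5: odd sum, acc = 43-5 = 38
m=5,k=2: odd sum, acc = 38-2 = 36
m=5,k=3: even sum, acc = 36+15 = 51
m=5,k=4: odd sum, acc = 51-4 = 47
m=5,k=5: even sum, acc = 47+25 = 72
m=6,k=2: even sum, acc = 72+12 = 84
m=6,k=3: odd sum, acc = 84-3 = 81
m=6,k=4: even sum, acc = 81+24 = 105
m=6,k=5: odd sum, acc = 105-5 = 100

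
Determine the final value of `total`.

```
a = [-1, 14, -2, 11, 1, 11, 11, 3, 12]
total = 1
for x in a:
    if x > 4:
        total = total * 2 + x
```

x=-1: not >4
x=14: >4, total = 1*2+14 = 16
x=-2: not >4
x=11: >4, total = 16*2+11 = 43
x=1: not >4
x=11: >4, total = 43*2+11 = 97
x=11: >4, total = 97*2+11 = 205
x=3: not >4
x=12: >4, total = 205*2+12 = 422

422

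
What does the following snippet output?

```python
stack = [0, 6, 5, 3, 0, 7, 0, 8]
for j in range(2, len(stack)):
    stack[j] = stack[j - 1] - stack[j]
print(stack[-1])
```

j=2: stack[2] = 6-5 = 1 → [0, 6, 1, 3, 0, 7, 0, 8]
j=3: stack[3] = 1-3 = -2 → [0, 6, 1, -2, 0, 7, 0, 8]
j=4: stack[4] = (-2)-0 = -2 → [0, 6, 1, -2, -2, 7, 0, 8]
j=5: stack[5] = (-2)-7 = -9 → [0, 6, 1, -2, -2, -9, 0, 8]
j=6: stack[6] = (-9)-0 = -9 → [0, 6, 1, -2, -2, -9, -9, 8]
j=7: stack[7] = (-9)-8 = -17 → [0, 6, 1, -2, -2, -9, -9, -17]

-17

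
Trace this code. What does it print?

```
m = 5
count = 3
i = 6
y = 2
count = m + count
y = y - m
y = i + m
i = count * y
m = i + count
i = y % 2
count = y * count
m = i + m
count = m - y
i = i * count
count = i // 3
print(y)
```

count = 5+3 = 8
y = 2-5 = -3
y = 6+5 = 11
i = 8*11 = 88
m = 88+8 = 96
i = 11%2 = 1
count = 11*8 = 88
m = 1+96 = 97
count = 97-11 = 86
i = 1*86 = 86
count = 86//3 = 28

11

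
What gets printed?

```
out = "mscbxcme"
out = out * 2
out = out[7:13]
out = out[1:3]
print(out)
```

repeat ×2 → 'mscbxcmemscbxcme'
slice [7:13] → 'emscbx'
slice [1:3] → 'ms'

ms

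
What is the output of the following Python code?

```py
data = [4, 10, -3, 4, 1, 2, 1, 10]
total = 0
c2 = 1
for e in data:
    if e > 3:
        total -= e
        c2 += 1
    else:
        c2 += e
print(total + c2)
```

e=4: >3, total = 0-4 = -4; c2=2
e=10: >3, total = (-4)-10 = -14; c2=3
e=-3: not >3; c2=0
e=4: >3, total = (-14)-4 = -18; c2=1
e=1: not >3; c2=2
e=2: not >3; c2=4
e=1: not >3; c2=5
e=10: >3, total = (-18)-10 = -28; c2=6
total+c2 = (-28)+6 = -22

-22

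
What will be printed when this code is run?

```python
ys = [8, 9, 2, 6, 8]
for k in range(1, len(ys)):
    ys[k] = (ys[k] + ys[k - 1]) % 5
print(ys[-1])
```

3

k=1: ys[1] = (9+8)%5 = 2 → [8, 2, 2, 6, 8]
k=2: ys[2] = (2+2)%5 = 4 → [8, 2, 4, 6, 8]
k=3: ys[3] = (6+4)%5 = 0 → [8, 2, 4, 0, 8]
k=4: ys[4] = (8+0)%5 = 3 → [8, 2, 4, 0, 3]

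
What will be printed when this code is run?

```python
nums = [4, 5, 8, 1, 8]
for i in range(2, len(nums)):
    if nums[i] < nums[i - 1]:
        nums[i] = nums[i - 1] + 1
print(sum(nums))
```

i=2: 8>=5, unchanged → [4, 5, 8, 1, 8]
i=3: 1<8, nums[3] = 8+1 = 9 → [4, 5, 8, 9, 8]
i=4: 8<9, nums[4] = 9+1 = 10 → [4, 5, 8, 9, 10]
sum = 36

36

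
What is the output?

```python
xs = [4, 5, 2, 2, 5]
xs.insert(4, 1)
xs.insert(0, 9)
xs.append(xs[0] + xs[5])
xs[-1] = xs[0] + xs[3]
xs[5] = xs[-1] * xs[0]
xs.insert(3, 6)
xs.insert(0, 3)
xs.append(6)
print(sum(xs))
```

insert 1 at 4 → [4, 5, 2, 2, 1, 5]
insert 9 at 0 → [9, 4, 5, 2, 2, 1, 5]
append xs[0]+xs[5] = 9+1 = 10 → [9, 4, 5, 2, 2, 1, 5, 10]
xs[-1] = xs[0]+xs[3] = 9+2 = 11 → [9, 4, 5, 2, 2, 1, 5, 11]
xs[5] = xs[-1]*xs[0] = 11*9 = 99 → [9, 4, 5, 2, 2, 99, 5, 11]
insert 6 at 3 → [9, 4, 5, 6, 2, 2, 99, 5, 11]
insert 3 at 0 → [3, 9, 4, 5, 6, 2, 2, 99, 5, 11]
append 6 → [3, 9, 4, 5, 6, 2, 2, 99, 5, 11, 6]
sum = 152

152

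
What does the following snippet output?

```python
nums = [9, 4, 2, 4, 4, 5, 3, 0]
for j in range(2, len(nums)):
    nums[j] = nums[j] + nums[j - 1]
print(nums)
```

[9, 4, 6, 10, 14, 19, 22, 22]

j=2: nums[2] = 2+4 = 6 → [9, 4, 6, 4, 4, 5, 3, 0]
j=3: nums[3] = 4+6 = 10 → [9, 4, 6, 10, 4, 5, 3, 0]
j=4: nums[4] = 4+10 = 14 → [9, 4, 6, 10, 14, 5, 3, 0]
j=5: nums[5] = 5+14 = 19 → [9, 4, 6, 10, 14, 19, 3, 0]
j=6: nums[6] = 3+19 = 22 → [9, 4, 6, 10, 14, 19, 22, 0]
j=7: nums[7] = 0+22 = 22 → [9, 4, 6, 10, 14, 19, 22, 22]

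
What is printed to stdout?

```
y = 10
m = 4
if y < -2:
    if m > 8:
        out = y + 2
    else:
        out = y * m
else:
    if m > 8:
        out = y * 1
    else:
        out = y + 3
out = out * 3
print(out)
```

y=10, m=4
y < -2 is False; m > 8 is False
→ out = y + 3 = 13
out = 13*3 = 39

39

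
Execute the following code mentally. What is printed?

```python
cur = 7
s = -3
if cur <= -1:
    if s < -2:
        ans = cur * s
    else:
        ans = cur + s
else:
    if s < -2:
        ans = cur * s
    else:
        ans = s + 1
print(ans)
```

-21

cur=7, s=-3
cur <= -1 is False; s < -2 is True
→ ans = cur * s = -21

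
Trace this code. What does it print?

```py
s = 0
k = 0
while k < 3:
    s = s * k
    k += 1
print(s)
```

k=0: s = 0*0 = 0
k=1: s = 0*1 = 0
k=2: s = 0*2 = 0

0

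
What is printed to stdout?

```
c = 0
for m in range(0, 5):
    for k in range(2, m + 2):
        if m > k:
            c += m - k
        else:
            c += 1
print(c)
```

m=1,k=2: not 1>2, c = 0+1 = 1
m=2,k=2: not 2>2, c = 1+1 = 2
m=2,k=3: not 2>3, c = 2+1 = 3
m=3,k=2: 3>2, c = 3+1 = 4
m=3,k=3: not 3>3, c = 4+1 = 5
m=3,k=4: not 3>4, c = 5+1 = 6
m=4,k=2: 4>2, c = 6+2 = 8
m=4,k=3: 4>3, c = 8+1 = 9
m=4,k=4: not 4>4, c = 9+1 = 10
m=4,k=5: not 4>5, c = 10+1 = 11

11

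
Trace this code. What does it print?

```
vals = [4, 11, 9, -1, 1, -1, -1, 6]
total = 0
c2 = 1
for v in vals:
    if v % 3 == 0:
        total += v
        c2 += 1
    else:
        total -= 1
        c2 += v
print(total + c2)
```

v=4: not %3==0, total = 0-1 = -1; c2=5
v=11: not %3==0, total = (-1)-1 = -2; c2=16
v=9: %3==0, total = (-2)+9 = 7; c2=17
v=-1: not %3==0, total = 7-1 = 6; c2=16
v=1: not %3==0, total = 6-1 = 5; c2=17
v=-1: not %3==0, total = 5-1 = 4; c2=16
v=-1: not %3==0, total = 4-1 = 3; c2=15
v=6: %3==0, total = 3+6 = 9; c2=16
total+c2 = 9+16 = 25

25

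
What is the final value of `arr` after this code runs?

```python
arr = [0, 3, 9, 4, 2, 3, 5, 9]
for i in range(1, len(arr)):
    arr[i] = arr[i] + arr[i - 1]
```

[0, 3, 12, 16, 18, 21, 26, 35]

i=1: arr[1] = 3+0 = 3 → [0, 3, 9, 4, 2, 3, 5, 9]
i=2: arr[2] = 9+3 = 12 → [0, 3, 12, 4, 2, 3, 5, 9]
i=3: arr[3] = 4+12 = 16 → [0, 3, 12, 16, 2, 3, 5, 9]
i=4: arr[4] = 2+16 = 18 → [0, 3, 12, 16, 18, 3, 5, 9]
i=5: arr[5] = 3+18 = 21 → [0, 3, 12, 16, 18, 21, 5, 9]
i=6: arr[6] = 5+21 = 26 → [0, 3, 12, 16, 18, 21, 26, 9]
i=7: arr[7] = 9+26 = 35 → [0, 3, 12, 16, 18, 21, 26, 35]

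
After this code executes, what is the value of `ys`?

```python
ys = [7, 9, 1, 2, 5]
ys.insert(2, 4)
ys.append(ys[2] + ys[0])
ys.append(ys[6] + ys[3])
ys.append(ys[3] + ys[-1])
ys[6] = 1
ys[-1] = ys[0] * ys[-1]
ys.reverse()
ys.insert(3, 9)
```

insert 4 at 2 → [7, 9, 4, 1, 2, 5]
append ys[2]+ys[0] = 4+7 = 11 → [7, 9, 4, 1, 2, 5, 11]
append ys[6]+ys[3] = 11+1 = 12 → [7, 9, 4, 1, 2, 5, 11, 12]
append ys[3]+ys[-1] = 1+12 = 13 → [7, 9, 4, 1, 2, 5, 11, 12, 13]
ys[6] = 1 → [7, 9, 4, 1, 2, 5, 1, 12, 13]
ys[-1] = ys[0]*ys[-1] = 7*13 = 91 → [7, 9, 4, 1, 2, 5, 1, 12, 91]
reverse → [91, 12, 1, 5, 2, 1, 4, 9, 7]
insert 9 at 3 → [91, 12, 1, 9, 5, 2, 1, 4, 9, 7]

[91, 12, 1, 9, 5, 2, 1, 4, 9, 7]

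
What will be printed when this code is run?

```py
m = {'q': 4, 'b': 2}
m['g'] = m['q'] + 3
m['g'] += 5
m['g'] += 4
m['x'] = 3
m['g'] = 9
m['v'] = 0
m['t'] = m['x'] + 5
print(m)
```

{'q': 4, 'b': 2, 'g': 9, 'x': 3, 'v': 0, 't': 8}

m['g'] = m['q']+3 = 7 → {'q': 4, 'b': 2, 'g': 7}
m['g'] = 7+5 = 12 → {'q': 4, 'b': 2, 'g': 12}
m['g'] = 12+4 = 16 → {'q': 4, 'b': 2, 'g': 16}
m['x'] = 3 → {'q': 4, 'b': 2, 'g': 16, 'x': 3}
m['g'] = 9 → {'q': 4, 'b': 2, 'g': 9, 'x': 3}
m['v'] = 0 → {'q': 4, 'b': 2, 'g': 9, 'x': 3, 'v': 0}
m['t'] = m['x']+5 = 8 → {'q': 4, 'b': 2, 'g': 9, 'x': 3, 'v': 0, 't': 8}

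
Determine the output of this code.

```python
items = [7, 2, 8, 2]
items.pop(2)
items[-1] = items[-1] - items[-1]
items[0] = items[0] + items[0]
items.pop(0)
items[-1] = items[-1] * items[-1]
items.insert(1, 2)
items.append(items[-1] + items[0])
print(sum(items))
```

pop(2) removes 8 → [7, 2, 2]
items[-1] = items[-1]-items[-1] = 2-2 = 0 → [7, 2, 0]
items[0] = items[0]+items[0] = 7+7 = 14 → [14, 2, 0]
pop(0) removes 14 → [2, 0]
items[-1] = items[-1]*items[-1] = 0*0 = 0 → [2, 0]
insert 2 at 1 → [2, 2, 0]
append items[-1]+items[0] = 0+2 = 2 → [2, 2, 0, 2]
sum = 6

6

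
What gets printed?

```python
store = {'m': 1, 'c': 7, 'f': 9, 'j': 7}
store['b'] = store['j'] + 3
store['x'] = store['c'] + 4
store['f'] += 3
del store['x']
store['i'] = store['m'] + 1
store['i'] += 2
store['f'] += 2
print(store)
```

store['b'] = store['j']+3 = 10 → {'m': 1, 'c': 7, 'f': 9, 'j': 7, 'b': 10}
store['x'] = store['c']+4 = 11 → {'m': 1, 'c': 7, 'f': 9, 'j': 7, 'b': 10, 'x': 11}
store['f'] = 9+3 = 12 → {'m': 1, 'c': 7, 'f': 12, 'j': 7, 'b': 10, 'x': 11}
del 'x' → {'m': 1, 'c': 7, 'f': 12, 'j': 7, 'b': 10}
store['i'] = store['m']+1 = 2 → {'m': 1, 'c': 7, 'f': 12, 'j': 7, 'b': 10, 'i': 2}
store['i'] = 2+2 = 4 → {'m': 1, 'c': 7, 'f': 12, 'j': 7, 'b': 10, 'i': 4}
store['f'] = 12+2 = 14 → {'m': 1, 'c': 7, 'f': 14, 'j': 7, 'b': 10, 'i': 4}

{'m': 1, 'c': 7, 'f': 14, 'j': 7, 'b': 10, 'i': 4}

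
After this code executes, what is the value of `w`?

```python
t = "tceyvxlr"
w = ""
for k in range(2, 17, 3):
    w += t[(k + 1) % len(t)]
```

'ylcvr'

k=2: add t[3]='y' → 'y'
k=5: add t[6]='l' → 'yl'
k=8: add t[1]='c' → 'ylc'
k=11: add t[4]='v' → 'ylcv'
k=14: add t[7]='r' → 'ylcvr'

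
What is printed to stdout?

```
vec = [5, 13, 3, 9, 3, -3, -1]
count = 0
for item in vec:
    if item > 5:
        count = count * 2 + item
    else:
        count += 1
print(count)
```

44

item=5: not >5, count = 0+1 = 1
item=13: >5, count = 1*2+13 = 15
item=3: not >5, count = 15+1 = 16
item=9: >5, count = 16*2+9 = 41
item=3: not >5, count = 41+1 = 42
item=-3: not >5, count = 42+1 = 43
item=-1: not >5, count = 43+1 = 44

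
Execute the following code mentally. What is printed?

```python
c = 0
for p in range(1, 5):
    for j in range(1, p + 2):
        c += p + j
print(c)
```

74

p=1,j=1: c = 0+2 = 2
p=1,j=2: c = 2+3 = 5
p=2,j=1: c = 5+3 = 8
p=2,j=2: c = 8+4 = 12
p=2,j=3: c = 12+5 = 17
p=3,j=1: c = 17+4 = 21
p=3,j=2: c = 21+5 = 26
p=3,j=3: c = 26+6 = 32
p=3,j=4: c = 32+7 = 39
p=4,j=1: c = 39+5 = 44
p=4,j=2: c = 44+6 = 50
p=4,j=3: c = 50+7 = 57
p=4,j=4: c = 57+8 = 65
p=4,j=5: c = 65+9 = 74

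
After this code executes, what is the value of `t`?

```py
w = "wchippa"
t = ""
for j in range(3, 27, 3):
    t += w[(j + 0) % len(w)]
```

'iahpcpwi'

j=3: add w[3]='i' → 'i'
j=6: add w[6]='a' → 'ia'
j=9: add w[2]='h' → 'iah'
j=12: add w[5]='p' → 'iahp'
j=15: add w[1]='c' → 'iahpc'
j=18: add w[4]='p' → 'iahpcp'
j=21: add w[0]='w' → 'iahpcpw'
j=24: add w[3]='i' → 'iahpcpwi'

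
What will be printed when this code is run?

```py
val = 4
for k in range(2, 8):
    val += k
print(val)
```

k=2: val = 4+2 = 6
k=3: val = 6+3 = 9
k=4: val = 9+4 = 13
k=5: val = 13+5 = 18
k=6: val = 18+6 = 24
k=7: val = 24+7 = 31

31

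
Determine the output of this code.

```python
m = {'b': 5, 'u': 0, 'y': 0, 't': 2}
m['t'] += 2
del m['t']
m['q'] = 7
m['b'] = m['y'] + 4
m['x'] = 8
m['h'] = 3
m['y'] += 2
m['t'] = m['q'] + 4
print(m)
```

{'b': 4, 'u': 0, 'y': 2, 'q': 7, 'x': 8, 'h': 3, 't': 11}

m['t'] = 2+2 = 4 → {'b': 5, 'u': 0, 'y': 0, 't': 4}
del 't' → {'b': 5, 'u': 0, 'y': 0}
m['q'] = 7 → {'b': 5, 'u': 0, 'y': 0, 'q': 7}
m['b'] = m['y']+4 = 4 → {'b': 4, 'u': 0, 'y': 0, 'q': 7}
m['x'] = 8 → {'b': 4, 'u': 0, 'y': 0, 'q': 7, 'x': 8}
m['h'] = 3 → {'b': 4, 'u': 0, 'y': 0, 'q': 7, 'x': 8, 'h': 3}
m['y'] = 0+2 = 2 → {'b': 4, 'u': 0, 'y': 2, 'q': 7, 'x': 8, 'h': 3}
m['t'] = m['q']+4 = 11 → {'b': 4, 'u': 0, 'y': 2, 'q': 7, 'x': 8, 'h': 3, 't': 11}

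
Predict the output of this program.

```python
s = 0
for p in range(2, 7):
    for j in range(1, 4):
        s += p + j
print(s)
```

90

p=2,j=1: s = 0+3 = 3
p=2,j=2: s = 3+4 = 7
p=2,j=3: s = 7+5 = 12
p=3,j=1: s = 12+4 = 16
p=3,j=2: s = 16+5 = 21
p=3,j=3: s = 21+6 = 27
p=4,j=1: s = 27+5 = 32
p=4,j=2: s = 32+6 = 38
p=4,j=3: s = 38+7 = 45
p=5,j=1: s = 45+6 = 51
p=5,j=2: s = 51+7 = 58
p=5,j=3: s = 58+8 = 66
p=6,j=1: s = 66+7 = 73
p=6,j=2: s = 73+8 = 81
p=6,j=3: s = 81+9 = 90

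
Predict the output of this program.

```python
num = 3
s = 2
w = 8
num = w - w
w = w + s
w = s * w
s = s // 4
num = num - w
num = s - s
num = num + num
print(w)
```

20

num = 8-8 = 0
w = 8+2 = 10
w = 2*10 = 20
s = 2//4 = 0
num = 0-20 = -20
num = 0-0 = 0
num = 0+0 = 0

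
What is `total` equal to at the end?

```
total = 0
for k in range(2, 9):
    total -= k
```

-35

k=2: total = 0-2 = -2
k=3: total = (-2)-3 = -5
k=4: total = (-5)-4 = -9
k=5: total = (-9)-5 = -14
k=6: total = (-14)-6 = -20
k=7: total = (-20)-7 = -27
k=8: total = (-27)-8 = -35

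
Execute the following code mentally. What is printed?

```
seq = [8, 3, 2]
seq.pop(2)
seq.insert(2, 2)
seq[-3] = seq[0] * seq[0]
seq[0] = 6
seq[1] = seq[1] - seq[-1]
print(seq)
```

pop(2) removes 2 → [8, 3]
insert 2 at 2 → [8, 3, 2]
seq[-3] = seq[0]*seq[0] = 8*8 = 64 → [64, 3, 2]
seq[0] = 6 → [6, 3, 2]
seq[1] = seq[1]-seq[-1] = 3-2 = 1 → [6, 1, 2]

[6, 1, 2]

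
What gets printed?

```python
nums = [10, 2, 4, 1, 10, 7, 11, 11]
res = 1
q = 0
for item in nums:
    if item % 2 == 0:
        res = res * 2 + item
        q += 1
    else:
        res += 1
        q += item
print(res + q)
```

item=10: even, res = 1*2+10 = 12; q=1
item=2: even, res = 12*2+2 = 26; q=2
item=4: even, res = 26*2+4 = 56; q=3
item=1: not even, res = 56+1 = 57; q=4
item=10: even, res = 57*2+10 = 124; q=5
item=7: not even, res = 124+1 = 125; q=12
item=11: not even, res = 125+1 = 126; q=23
item=11: not even, res = 126+1 = 127; q=34
res+q = 127+34 = 161

161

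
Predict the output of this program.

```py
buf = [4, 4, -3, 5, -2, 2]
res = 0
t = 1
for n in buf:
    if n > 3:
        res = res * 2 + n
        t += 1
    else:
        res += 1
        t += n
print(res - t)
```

32

n=4: >3, res = 0*2+4 = 4; t=2
n=4: >3, res = 4*2+4 = 12; t=3
n=-3: not >3, res = 12+1 = 13; t=0
n=5: >3, res = 13*2+5 = 31; t=1
n=-2: not >3, res = 31+1 = 32; t=-1
n=2: not >3, res = 32+1 = 33; t=1
res-t = 33-1 = 32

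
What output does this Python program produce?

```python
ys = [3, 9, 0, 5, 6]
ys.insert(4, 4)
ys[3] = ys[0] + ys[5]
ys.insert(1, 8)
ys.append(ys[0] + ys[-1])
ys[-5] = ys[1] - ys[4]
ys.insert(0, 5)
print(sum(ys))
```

52

insert 4 at 4 → [3, 9, 0, 5, 4, 6]
ys[3] = ys[0]+ys[5] = 3+6 = 9 → [3, 9, 0, 9, 4, 6]
insert 8 at 1 → [3, 8, 9, 0, 9, 4, 6]
append ys[0]+ys[-1] = 3+6 = 9 → [3, 8, 9, 0, 9, 4, 6, 9]
ys[-5] = ys[1]-ys[4] = 8-9 = -1 → [3, 8, 9, -1, 9, 4, 6, 9]
insert 5 at 0 → [5, 3, 8, 9, -1, 9, 4, 6, 9]
sum = 52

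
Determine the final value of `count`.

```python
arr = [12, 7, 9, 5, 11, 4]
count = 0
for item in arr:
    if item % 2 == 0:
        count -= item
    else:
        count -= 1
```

-20

item=12: even, count = 0-12 = -12
item=7: not even, count = (-12)-1 = -13
item=9: not even, count = (-13)-1 = -14
item=5: not even, count = (-14)-1 = -15
item=11: not even, count = (-15)-1 = -16
item=4: even, count = (-16)-4 = -20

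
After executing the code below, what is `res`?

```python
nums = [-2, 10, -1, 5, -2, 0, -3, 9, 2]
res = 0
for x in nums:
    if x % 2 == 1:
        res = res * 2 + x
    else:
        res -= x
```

-107

x=-2: not odd, res = 0-(-2) = 2
x=10: not odd, res = 2-10 = -8
x=-1: odd, res = (-8)*2+(-1) = -17
x=5: odd, res = (-17)*2+5 = -29
x=-2: not odd, res = (-29)-(-2) = -27
x=0: not odd, res = (-27)-0 = -27
x=-3: odd, res = (-27)*2+(-3) = -57
x=9: odd, res = (-57)*2+9 = -105
x=2: not odd, res = (-105)-2 = -107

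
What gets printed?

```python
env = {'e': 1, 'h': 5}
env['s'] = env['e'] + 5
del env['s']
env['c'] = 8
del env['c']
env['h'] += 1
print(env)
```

{'e': 1, 'h': 6}

env['s'] = env['e']+5 = 6 → {'e': 1, 'h': 5, 's': 6}
del 's' → {'e': 1, 'h': 5}
env['c'] = 8 → {'e': 1, 'h': 5, 'c': 8}
del 'c' → {'e': 1, 'h': 5}
env['h'] = 5+1 = 6 → {'e': 1, 'h': 6}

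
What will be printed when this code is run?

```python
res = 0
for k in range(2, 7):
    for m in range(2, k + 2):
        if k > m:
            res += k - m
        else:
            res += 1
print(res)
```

k=2,m=2: not 2>2, res = 0+1 = 1
k=2,m=3: not 2>3, res = 1+1 = 2
k=3,m=2: 3>2, res = 2+1 = 3
k=3,m=3: not 3>3, res = 3+1 = 4
k=3,m=4: not 3>4, res = 4+1 = 5
k=4,m=2: 4>2, res = 5+2 = 7
k=4,m=3: 4>3, res = 7+1 = 8
k=4,m=4: not 4>4, res = 8+1 = 9
k=4,m=5: not 4>5, res = 9+1 = 10
k=5,m=2: 5>2, res = 10+3 = 13
k=5,m=3: 5>3, res = 13+2 = 15
k=5,m=4: 5>4, res = 15+1 = 16
k=5,m=5: not 5>5, res = 16+1 = 17
k=5,m=6: not 5>6, res = 17+1 = 18
k=6,m=2: 6>2, res = 18+4 = 22
k=6,m=3: 6>3, res = 22+3 = 25
k=6,m=4: 6>4, res = 25+2 = 27
k=6,m=5: 6>5, res = 27+1 = 28
k=6,m=6: not 6>6, res = 28+1 = 29
k=6,m=7: not 6>7, res = 29+1 = 30

30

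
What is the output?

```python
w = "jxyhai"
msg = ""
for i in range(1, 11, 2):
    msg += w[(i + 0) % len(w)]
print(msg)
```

i=1: add w[1]='x' → 'x'
i=3: add w[3]='h' → 'xh'
i=5: add w[5]='i' → 'xhi'
i=7: add w[1]='x' → 'xhix'
i=9: add w[3]='h' → 'xhixh'

xhixh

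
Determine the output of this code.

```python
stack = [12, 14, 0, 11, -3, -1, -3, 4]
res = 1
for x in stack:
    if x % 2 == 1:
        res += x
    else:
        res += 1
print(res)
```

9

x=12: not odd, res = 1+1 = 2
x=14: not odd, res = 2+1 = 3
x=0: not odd, res = 3+1 = 4
x=11: odd, res = 4+11 = 15
x=-3: odd, res = 15+(-3) = 12
x=-1: odd, res = 12+(-1) = 11
x=-3: odd, res = 11+(-3) = 8
x=4: not odd, res = 8+1 = 9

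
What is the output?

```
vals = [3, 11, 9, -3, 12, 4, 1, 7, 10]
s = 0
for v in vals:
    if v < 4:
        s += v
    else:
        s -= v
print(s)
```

v=3: <4, s = 0+3 = 3
v=11: not <4, s = 3-11 = -8
v=9: not <4, s = (-8)-9 = -17
v=-3: <4, s = (-17)+(-3) = -20
v=12: not <4, s = (-20)-12 = -32
v=4: not <4, s = (-32)-4 = -36
v=1: <4, s = (-36)+1 = -35
v=7: not <4, s = (-35)-7 = -42
v=10: not <4, s = (-42)-10 = -52

-52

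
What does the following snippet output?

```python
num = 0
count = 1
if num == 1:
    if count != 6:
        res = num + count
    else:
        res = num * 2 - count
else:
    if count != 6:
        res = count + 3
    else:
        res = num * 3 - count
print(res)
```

4

num=0, count=1
num == 1 is False; count != 6 is True
→ res = count + 3 = 4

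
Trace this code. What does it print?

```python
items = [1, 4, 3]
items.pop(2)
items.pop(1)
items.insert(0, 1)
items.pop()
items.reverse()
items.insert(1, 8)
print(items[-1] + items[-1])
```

pop(2) removes 3 → [1, 4]
pop(1) removes 4 → [1]
insert 1 at 0 → [1, 1]
pop() removes 1 → [1]
reverse → [1]
insert 8 at 1 → [1, 8]
items[-1]+items[-1] = 8+8 = 16

16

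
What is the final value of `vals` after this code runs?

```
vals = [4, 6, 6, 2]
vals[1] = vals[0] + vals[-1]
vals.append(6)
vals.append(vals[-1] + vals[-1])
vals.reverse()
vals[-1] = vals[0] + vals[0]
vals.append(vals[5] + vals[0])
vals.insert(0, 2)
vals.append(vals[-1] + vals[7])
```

[2, 12, 6, 2, 6, 6, 24, 36, 72]

vals[1] = vals[0]+vals[-1] = 4+2 = 6 → [4, 6, 6, 2]
append 6 → [4, 6, 6, 2, 6]
append vals[-1]+vals[-1] = 6+6 = 12 → [4, 6, 6, 2, 6, 12]
reverse → [12, 6, 2, 6, 6, 4]
vals[-1] = vals[0]+vals[0] = 12+12 = 24 → [12, 6, 2, 6, 6, 24]
append vals[5]+vals[0] = 24+12 = 36 → [12, 6, 2, 6, 6, 24, 36]
insert 2 at 0 → [2, 12, 6, 2, 6, 6, 24, 36]
append vals[-1]+vals[7] = 36+36 = 72 → [2, 12, 6, 2, 6, 6, 24, 36, 72]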